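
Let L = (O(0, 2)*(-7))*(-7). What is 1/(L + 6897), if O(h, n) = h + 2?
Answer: 1/6995 ≈ 0.00014296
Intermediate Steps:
O(h, n) = 2 + h
L = 98 (L = ((2 + 0)*(-7))*(-7) = (2*(-7))*(-7) = -14*(-7) = 98)
1/(L + 6897) = 1/(98 + 6897) = 1/6995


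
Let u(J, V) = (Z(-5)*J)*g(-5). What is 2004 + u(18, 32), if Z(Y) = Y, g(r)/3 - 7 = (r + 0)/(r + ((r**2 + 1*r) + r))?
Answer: 249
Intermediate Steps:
g(r) = 21 + 3*r/(r**2 + 3*r) (g(r) = 21 + 3*((r + 0)/(r + ((r**2 + 1*r) + r))) = 21 + 3*(r/(r + ((r**2 + r) + r))) = 21 + 3*(r/(r + ((r + r**2) + r))) = 21 + 3*(r/(r + (r**2 + 2*r))) = 21 + 3*(r/(r**2 + 3*r)) = 21 + 3*r/(r**2 + 3*r))
u(J, V) = -195*J/2 (u(J, V) = (-5*J)*(3*(22 + 7*(-5))/(3 - 5)) = (-5*J)*(3*(22 - 35)/(-2)) = (-5*J)*(3*(-1/2)*(-13)) = -5*J*(39/2) = -195*J/2)
2004 + u(18, 32) = 2004 - 195/2*18 = 2004 - 1755 = 249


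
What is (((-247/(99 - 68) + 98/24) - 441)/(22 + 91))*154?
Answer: -12743269/21018 ≈ -606.30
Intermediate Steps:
(((-247/(99 - 68) + 98/24) - 441)/(22 + 91))*154 = (((-247/31 + 98*(1/24)) - 441)/113)*154 = (((-247*1/31 + 49/12) - 441)*(1/113))*154 = (((-247/31 + 49/12) - 441)*(1/113))*154 = ((-1445/372 - 441)*(1/113))*154 = -165497/372*1/113*154 = -165497/42036*154 = -12743269/21018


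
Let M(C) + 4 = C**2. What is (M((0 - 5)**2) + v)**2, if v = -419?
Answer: 40804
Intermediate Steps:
M(C) = -4 + C**2
(M((0 - 5)**2) + v)**2 = ((-4 + ((0 - 5)**2)**2) - 419)**2 = ((-4 + ((-5)**2)**2) - 419)**2 = ((-4 + 25**2) - 419)**2 = ((-4 + 625) - 419)**2 = (621 - 419)**2 = 202**2 = 40804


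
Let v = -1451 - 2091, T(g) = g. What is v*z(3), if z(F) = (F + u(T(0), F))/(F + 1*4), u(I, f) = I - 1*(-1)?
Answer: -2024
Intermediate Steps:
u(I, f) = 1 + I (u(I, f) = I + 1 = 1 + I)
z(F) = (1 + F)/(4 + F) (z(F) = (F + (1 + 0))/(F + 1*4) = (F + 1)/(F + 4) = (1 + F)/(4 + F))
v = -3542
v*z(3) = -3542*(1 + 3)/(4 + 3) = -3542*4/7 = -2024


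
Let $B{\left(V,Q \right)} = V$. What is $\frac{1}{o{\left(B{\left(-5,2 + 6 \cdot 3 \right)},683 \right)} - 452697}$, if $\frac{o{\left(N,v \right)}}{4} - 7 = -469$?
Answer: $- \frac{1}{454545} \approx -2.2 \cdot 10^{-6}$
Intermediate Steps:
$o{\left(N,v \right)} = -1848$ ($o{\left(N,v \right)} = 28 + 4 \left(-469\right) = 28 - 1876 = -1848$)
$\frac{1}{o{\left(B{\left(-5,2 + 6 \cdot 3 \right)},683 \right)} - 452697} = \frac{1}{-1848 - 452697} = \frac{1}{-454545} = - \frac{1}{454545}$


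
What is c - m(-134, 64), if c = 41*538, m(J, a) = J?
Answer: 22192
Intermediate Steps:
c = 22058
c - m(-134, 64) = 22058 - 1*(-134) = 22058 + 134 = 22192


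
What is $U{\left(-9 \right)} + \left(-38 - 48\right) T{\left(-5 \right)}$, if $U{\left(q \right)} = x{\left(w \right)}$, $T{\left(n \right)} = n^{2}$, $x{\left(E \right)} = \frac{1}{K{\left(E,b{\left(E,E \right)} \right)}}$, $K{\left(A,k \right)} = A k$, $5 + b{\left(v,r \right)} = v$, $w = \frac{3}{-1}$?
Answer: $- \frac{51599}{24} \approx -2150.0$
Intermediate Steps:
$w = -3$ ($w = 3 \left(-1\right) = -3$)
$b{\left(v,r \right)} = -5 + v$
$x{\left(E \right)} = \frac{1}{E \left(-5 + E\right)}$
$U{\left(q \right)} = \frac{1}{24}$ ($U{\left(q \right)} = \frac{1}{\left(-3\right) \left(-5 - 3\right)} = - \frac{1}{3 \left(-8\right)} = \left(- \frac{1}{3}\right) \left(- \frac{1}{8}\right) = \frac{1}{24}$)
$U{\left(-9 \right)} + \left(-38 - 48\right) T{\left(-5 \right)} = \frac{1}{24} + \left(-38 - 48\right) \left(-5\right)^{2} = \frac{1}{24} - 2150 = - \frac{51599}{24}$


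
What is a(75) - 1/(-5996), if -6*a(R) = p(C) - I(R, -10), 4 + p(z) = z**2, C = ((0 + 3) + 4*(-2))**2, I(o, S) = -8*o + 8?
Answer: -3636571/17988 ≈ -202.17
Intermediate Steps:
I(o, S) = 8 - 8*o
C = 25 (C = (3 - 8)**2 = (-5)**2 = 25)
p(z) = -4 + z**2
a(R) = -613/6 - 4*R/3 (a(R) = -((-4 + 25**2) - (8 - 8*R))/6 = -((-4 + 625) + (-8 + 8*R))/6 = -(621 + (-8 + 8*R))/6 = -(613 + 8*R)/6 = -613/6 - 4*R/3)
a(75) - 1/(-5996) = (-613/6 - 4/3*75) - 1/(-5996) = (-613/6 - 100) - 1*(-1/5996) = -1213/6 + 1/5996 = -3636571/17988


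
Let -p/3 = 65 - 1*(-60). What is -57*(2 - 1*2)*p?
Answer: 0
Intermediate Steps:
p = -375 (p = -3*(65 - 1*(-60)) = -3*(65 + 60) = -3*125 = -375)
-57*(2 - 1*2)*p = -57*(2 - 1*2)*(-375) = -57*(2 - 2)*(-375) = -0*(-375) = -57*0 = 0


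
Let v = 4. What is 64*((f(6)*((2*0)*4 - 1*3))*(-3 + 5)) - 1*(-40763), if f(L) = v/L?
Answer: 40507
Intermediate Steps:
f(L) = 4/L
64*((f(6)*((2*0)*4 - 1*3))*(-3 + 5)) - 1*(-40763) = 64*(((4/6)*((2*0)*4 - 1*3))*(-3 + 5)) - 1*(-40763) = 64*(((4*(⅙))*(0*4 - 3))*2) + 40763 = 64*((2*(0 - 3)/3)*2) + 40763 = 64*(((⅔)*(-3))*2) + 40763 = 64*(-2*2) + 40763 = 64*(-4) + 40763 = -256 + 40763 = 40507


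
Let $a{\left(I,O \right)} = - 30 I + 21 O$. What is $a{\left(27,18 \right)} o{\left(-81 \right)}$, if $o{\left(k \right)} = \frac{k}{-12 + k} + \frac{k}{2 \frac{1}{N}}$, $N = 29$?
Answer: $\frac{15717240}{31} \approx 5.0701 \cdot 10^{5}$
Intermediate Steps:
$o{\left(k \right)} = \frac{29 k}{2} + \frac{k}{-12 + k}$ ($o{\left(k \right)} = \frac{k}{-12 + k} + \frac{k}{2 \cdot \frac{1}{29}} = \frac{k}{-12 + k} + \frac{k}{\frac{2}{29}} = \frac{k}{-12 + k} + k \frac{29}{2} = \frac{k}{-12 + k} + \frac{29 k}{2} = \frac{29 k}{2} + \frac{k}{-12 + k}$)
$a{\left(27,18 \right)} o{\left(-81 \right)} = \left(\left(-30\right) 27 + 21 \cdot 18\right) \frac{1}{2} \left(-81\right) \frac{1}{-12 - 81} \left(-346 + 29 \left(-81\right)\right) = \left(-810 + 378\right) \frac{1}{2} \left(-81\right) \frac{1}{-93} \left(-346 - 2349\right) = - 432 \cdot \frac{1}{2} \left(-81\right) \left(- \frac{1}{93}\right) \left(-2695\right) = \left(-432\right) \left(- \frac{72765}{62}\right) = \frac{15717240}{31}$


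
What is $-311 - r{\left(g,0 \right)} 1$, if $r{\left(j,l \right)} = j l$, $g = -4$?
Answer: $-311$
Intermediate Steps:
$-311 - r{\left(g,0 \right)} 1 = -311 - \left(-4\right) 0 \cdot 1 = -311 - 0 \cdot 1 = -311 - 0 = -311 + 0 = -311$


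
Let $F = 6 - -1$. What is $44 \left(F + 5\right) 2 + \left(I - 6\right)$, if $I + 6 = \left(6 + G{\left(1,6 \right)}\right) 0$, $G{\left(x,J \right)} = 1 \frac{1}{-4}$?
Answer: $1044$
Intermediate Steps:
$G{\left(x,J \right)} = - \frac{1}{4}$ ($G{\left(x,J \right)} = 1 \left(- \frac{1}{4}\right) = - \frac{1}{4}$)
$F = 7$ ($F = 6 + 1 = 7$)
$I = -6$ ($I = -6 + \left(6 - \frac{1}{4}\right) 0 = -6 + \frac{23}{4} \cdot 0 = -6 + 0 = -6$)
$44 \left(F + 5\right) 2 + \left(I - 6\right) = 44 \left(7 + 5\right) 2 - 12 = 44 \cdot 12 \cdot 2 - 12 = 44 \cdot 24 - 12 = 1056 - 12 = 1044$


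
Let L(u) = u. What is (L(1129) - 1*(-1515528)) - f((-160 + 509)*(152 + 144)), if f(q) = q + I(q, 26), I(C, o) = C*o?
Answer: -1272551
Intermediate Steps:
f(q) = 27*q (f(q) = q + q*26 = q + 26*q = 27*q)
(L(1129) - 1*(-1515528)) - f((-160 + 509)*(152 + 144)) = (1129 - 1*(-1515528)) - 27*(-160 + 509)*(152 + 144) = (1129 + 1515528) - 27*349*296 = 1516657 - 27*103304 = 1516657 - 1*2789208 = 1516657 - 2789208 = -1272551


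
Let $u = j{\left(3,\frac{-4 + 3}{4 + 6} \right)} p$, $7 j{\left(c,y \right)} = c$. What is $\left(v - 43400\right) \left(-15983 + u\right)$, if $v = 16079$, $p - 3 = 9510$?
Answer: $325283826$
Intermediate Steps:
$j{\left(c,y \right)} = \frac{c}{7}$
$p = 9513$ ($p = 3 + 9510 = 9513$)
$u = 4077$ ($u = \frac{1}{7} \cdot 3 \cdot 9513 = \frac{3}{7} \cdot 9513 = 4077$)
$\left(v - 43400\right) \left(-15983 + u\right) = \left(16079 - 43400\right) \left(-15983 + 4077\right) = \left(-27321\right) \left(-11906\right) = 325283826$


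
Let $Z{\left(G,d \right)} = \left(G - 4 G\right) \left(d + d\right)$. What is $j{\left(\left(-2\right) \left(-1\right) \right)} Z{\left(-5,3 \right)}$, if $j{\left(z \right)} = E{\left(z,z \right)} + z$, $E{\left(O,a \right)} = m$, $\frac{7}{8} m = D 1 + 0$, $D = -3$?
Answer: $- \frac{900}{7} \approx -128.57$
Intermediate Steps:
$m = - \frac{24}{7}$ ($m = \frac{8 \left(\left(-3\right) 1 + 0\right)}{7} = \frac{8 \left(-3 + 0\right)}{7} = \frac{8}{7} \left(-3\right) = - \frac{24}{7} \approx -3.4286$)
$E{\left(O,a \right)} = - \frac{24}{7}$
$j{\left(z \right)} = - \frac{24}{7} + z$
$Z{\left(G,d \right)} = - 6 G d$ ($Z{\left(G,d \right)} = - 3 G 2 d = - 6 G d$)
$j{\left(\left(-2\right) \left(-1\right) \right)} Z{\left(-5,3 \right)} = \left(- \frac{24}{7} - -2\right) \left(\left(-6\right) \left(-5\right) 3\right) = \left(- \frac{24}{7} + 2\right) 90 = \left(- \frac{10}{7}\right) 90 = - \frac{900}{7}$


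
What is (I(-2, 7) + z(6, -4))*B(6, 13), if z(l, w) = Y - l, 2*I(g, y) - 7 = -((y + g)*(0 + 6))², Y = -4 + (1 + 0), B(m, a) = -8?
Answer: 3644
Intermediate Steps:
Y = -3 (Y = -4 + 1 = -3)
I(g, y) = 7/2 - (6*g + 6*y)²/2 (I(g, y) = 7/2 + (-((y + g)*(0 + 6))²)/2 = 7/2 + (-((g + y)*6)²)/2 = 7/2 + (-(6*g + 6*y)²)/2 = 7/2 - (6*g + 6*y)²/2)
z(l, w) = -3 - l
(I(-2, 7) + z(6, -4))*B(6, 13) = ((7/2 - 18*(-2 + 7)²) + (-3 - 1*6))*(-8) = ((7/2 - 18*5²) + (-3 - 6))*(-8) = ((7/2 - 18*25) - 9)*(-8) = ((7/2 - 450) - 9)*(-8) = (-893/2 - 9)*(-8) = -911/2*(-8) = 3644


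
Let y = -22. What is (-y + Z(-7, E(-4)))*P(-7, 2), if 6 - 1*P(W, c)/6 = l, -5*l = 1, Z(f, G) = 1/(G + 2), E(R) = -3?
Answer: 3906/5 ≈ 781.20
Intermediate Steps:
Z(f, G) = 1/(2 + G)
l = -⅕ (l = -⅕*1 = -⅕ ≈ -0.20000)
P(W, c) = 186/5 (P(W, c) = 36 - 6*(-⅕) = 36 + 6/5 = 186/5)
(-y + Z(-7, E(-4)))*P(-7, 2) = (-1*(-22) + 1/(2 - 3))*(186/5) = (22 + 1/(-1))*(186/5) = (22 - 1)*(186/5) = 21*(186/5) = 3906/5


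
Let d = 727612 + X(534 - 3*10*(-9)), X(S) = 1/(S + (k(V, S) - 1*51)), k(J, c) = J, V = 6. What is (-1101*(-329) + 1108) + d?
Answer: 828030292/759 ≈ 1.0909e+6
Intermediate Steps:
X(S) = 1/(-45 + S) (X(S) = 1/(S + (6 - 1*51)) = 1/(S + (6 - 51)) = 1/(S - 45) = 1/(-45 + S))
d = 552257509/759 (d = 727612 + 1/(-45 + (534 - 3*10*(-9))) = 727612 + 1/(-45 + (534 - 30*(-9))) = 727612 + 1/(-45 + (534 - 1*(-270))) = 727612 + 1/(-45 + (534 + 270)) = 727612 + 1/(-45 + 804) = 727612 + 1/759 = 552257509/759 ≈ 7.2761e+5)
(-1101*(-329) + 1108) + d = (-1101*(-329) + 1108) + 552257509/759 = (362229 + 1108) + 552257509/759 = 363337 + 552257509/759 = 828030292/759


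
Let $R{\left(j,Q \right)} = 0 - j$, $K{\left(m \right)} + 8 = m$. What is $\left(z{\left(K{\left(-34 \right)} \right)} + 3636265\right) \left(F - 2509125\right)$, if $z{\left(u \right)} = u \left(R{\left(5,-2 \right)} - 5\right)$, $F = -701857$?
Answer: $-11677330074670$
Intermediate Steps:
$K{\left(m \right)} = -8 + m$
$R{\left(j,Q \right)} = - j$
$z{\left(u \right)} = - 10 u$ ($z{\left(u \right)} = u \left(\left(-1\right) 5 - 5\right) = u \left(-5 - 5\right) = u \left(-10\right) = - 10 u$)
$\left(z{\left(K{\left(-34 \right)} \right)} + 3636265\right) \left(F - 2509125\right) = \left(- 10 \left(-8 - 34\right) + 3636265\right) \left(-701857 - 2509125\right) = \left(\left(-10\right) \left(-42\right) + 3636265\right) \left(-3210982\right) = \left(420 + 3636265\right) \left(-3210982\right) = 3636685 \left(-3210982\right) = -11677330074670$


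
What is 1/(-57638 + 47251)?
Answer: -1/10387 ≈ -9.6274e-5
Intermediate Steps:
1/(-57638 + 47251) = 1/(-10387) = -1/10387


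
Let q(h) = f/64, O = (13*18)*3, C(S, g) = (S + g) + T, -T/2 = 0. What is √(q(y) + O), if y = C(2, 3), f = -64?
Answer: √701 ≈ 26.476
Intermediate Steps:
T = 0 (T = -2*0 = 0)
C(S, g) = S + g (C(S, g) = (S + g) + 0 = S + g)
O = 702 (O = 234*3 = 702)
y = 5 (y = 2 + 3 = 5)
q(h) = -1 (q(h) = -64/64 = -64*1/64 = -1)
√(q(y) + O) = √(-1 + 702) = √701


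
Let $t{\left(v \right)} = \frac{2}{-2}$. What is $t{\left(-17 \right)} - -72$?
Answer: $71$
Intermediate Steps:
$t{\left(v \right)} = -1$ ($t{\left(v \right)} = 2 \left(- \frac{1}{2}\right) = -1$)
$t{\left(-17 \right)} - -72 = -1 - -72 = -1 + 72 = 71$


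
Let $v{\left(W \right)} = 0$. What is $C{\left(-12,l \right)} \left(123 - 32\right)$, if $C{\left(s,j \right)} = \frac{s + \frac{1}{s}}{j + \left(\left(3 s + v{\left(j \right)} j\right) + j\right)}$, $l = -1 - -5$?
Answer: $\frac{1885}{48} \approx 39.271$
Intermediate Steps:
$l = 4$ ($l = -1 + 5 = 4$)
$C{\left(s,j \right)} = \frac{s + \frac{1}{s}}{2 j + 3 s}$ ($C{\left(s,j \right)} = \frac{s + \frac{1}{s}}{j + \left(\left(3 s + 0 j\right) + j\right)} = \frac{s + \frac{1}{s}}{j + \left(\left(3 s + 0\right) + j\right)} = \frac{s + \frac{1}{s}}{j + \left(3 s + j\right)} = \frac{s + \frac{1}{s}}{j + \left(j + 3 s\right)} = \frac{s + \frac{1}{s}}{2 j + 3 s}$)
$C{\left(-12,l \right)} \left(123 - 32\right) = \frac{1 + \left(-12\right)^{2}}{\left(-12\right) \left(2 \cdot 4 + 3 \left(-12\right)\right)} \left(123 - 32\right) = - \frac{1 + 144}{12 \left(8 - 36\right)} 91 = \left(- \frac{1}{12}\right) \frac{1}{-28} \cdot 145 \cdot 91 = \left(- \frac{1}{12}\right) \left(- \frac{1}{28}\right) 145 \cdot 91 = \frac{145}{336} \cdot 91 = \frac{1885}{48}$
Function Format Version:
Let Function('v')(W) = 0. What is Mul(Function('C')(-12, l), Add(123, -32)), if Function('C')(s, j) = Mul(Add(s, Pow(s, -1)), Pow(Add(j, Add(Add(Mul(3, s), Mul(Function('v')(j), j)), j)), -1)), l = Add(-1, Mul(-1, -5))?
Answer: Rational(1885, 48) ≈ 39.271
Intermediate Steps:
l = 4 (l = Add(-1, 5) = 4)
Function('C')(s, j) = Mul(Pow(Add(Mul(2, j), Mul(3, s)), -1), Add(s, Pow(s, -1))) (Function('C')(s, j) = Mul(Add(s, Pow(s, -1)), Pow(Add(j, Add(Add(Mul(3, s), Mul(0, j)), j)), -1)) = Mul(Add(s, Pow(s, -1)), Pow(Add(j, Add(Add(Mul(3, s), 0), j)), -1)) = Mul(Add(s, Pow(s, -1)), Pow(Add(j, Add(Mul(3, s), j)), -1)) = Mul(Add(s, Pow(s, -1)), Pow(Add(j, Add(j, Mul(3, s))), -1)) = Mul(Add(s, Pow(s, -1)), Pow(Add(Mul(2, j), Mul(3, s)), -1)) = Mul(Pow(Add(Mul(2, j), Mul(3, s)), -1), Add(s, Pow(s, -1))))
Mul(Function('C')(-12, l), Add(123, -32)) = Mul(Mul(Pow(-12, -1), Pow(Add(Mul(2, 4), Mul(3, -12)), -1), Add(1, Pow(-12, 2))), Add(123, -32)) = Mul(Mul(Rational(-1, 12), Pow(Add(8, -36), -1), Add(1, 144)), 91) = Mul(Mul(Rational(-1, 12), Pow(-28, -1), 145), 91) = Mul(Mul(Rational(-1, 12), Rational(-1, 28), 145), 91) = Mul(Rational(145, 336), 91) = Rational(1885, 48)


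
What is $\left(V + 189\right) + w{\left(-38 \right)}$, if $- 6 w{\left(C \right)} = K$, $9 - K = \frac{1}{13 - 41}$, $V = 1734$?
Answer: $\frac{322811}{168} \approx 1921.5$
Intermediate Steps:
$K = \frac{253}{28}$ ($K = 9 - \frac{1}{13 - 41} = 9 - \frac{1}{-28} = 9 - - \frac{1}{28} = 9 + \frac{1}{28} = \frac{253}{28} \approx 9.0357$)
$w{\left(C \right)} = - \frac{253}{168}$ ($w{\left(C \right)} = \left(- \frac{1}{6}\right) \frac{253}{28} = - \frac{253}{168}$)
$\left(V + 189\right) + w{\left(-38 \right)} = \left(1734 + 189\right) - \frac{253}{168} = 1923 - \frac{253}{168} = \frac{322811}{168}$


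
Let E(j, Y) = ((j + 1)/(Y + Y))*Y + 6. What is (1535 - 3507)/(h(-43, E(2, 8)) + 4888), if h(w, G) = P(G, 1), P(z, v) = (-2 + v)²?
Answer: -1972/4889 ≈ -0.40335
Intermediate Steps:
E(j, Y) = 13/2 + j/2 (E(j, Y) = ((1 + j)/((2*Y)))*Y + 6 = ((1 + j)*(1/(2*Y)))*Y + 6 = ((1 + j)/(2*Y))*Y + 6 = (½ + j/2) + 6 = 13/2 + j/2)
h(w, G) = 1 (h(w, G) = (-2 + 1)² = (-1)² = 1)
(1535 - 3507)/(h(-43, E(2, 8)) + 4888) = (1535 - 3507)/(1 + 4888) = -1972/4889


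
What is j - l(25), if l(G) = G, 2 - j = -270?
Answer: 247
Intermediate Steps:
j = 272 (j = 2 - 1*(-270) = 2 + 270 = 272)
j - l(25) = 272 - 1*25 = 272 - 25 = 247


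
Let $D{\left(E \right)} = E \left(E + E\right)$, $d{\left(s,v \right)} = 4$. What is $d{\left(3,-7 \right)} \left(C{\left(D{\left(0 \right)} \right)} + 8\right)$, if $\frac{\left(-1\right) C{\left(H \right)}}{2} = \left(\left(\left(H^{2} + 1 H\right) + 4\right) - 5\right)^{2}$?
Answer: $24$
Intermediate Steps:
$D{\left(E \right)} = 2 E^{2}$ ($D{\left(E \right)} = E 2 E = 2 E^{2}$)
$C{\left(H \right)} = - 2 \left(-1 + H + H^{2}\right)^{2}$ ($C{\left(H \right)} = - 2 \left(\left(\left(H^{2} + 1 H\right) + 4\right) - 5\right)^{2} = - 2 \left(\left(\left(H^{2} + H\right) + 4\right) - 5\right)^{2} = - 2 \left(\left(\left(H + H^{2}\right) + 4\right) - 5\right)^{2} = - 2 \left(\left(4 + H + H^{2}\right) - 5\right)^{2} = - 2 \left(-1 + H + H^{2}\right)^{2}$)
$d{\left(3,-7 \right)} \left(C{\left(D{\left(0 \right)} \right)} + 8\right) = 4 \left(- 2 \left(-1 + 2 \cdot 0^{2} + \left(2 \cdot 0^{2}\right)^{2}\right)^{2} + 8\right) = 4 \left(- 2 \left(-1 + 2 \cdot 0 + \left(2 \cdot 0\right)^{2}\right)^{2} + 8\right) = 4 \left(- 2 \left(-1 + 0 + 0^{2}\right)^{2} + 8\right) = 4 \left(- 2 \left(-1 + 0 + 0\right)^{2} + 8\right) = 4 \left(- 2 \left(-1\right)^{2} + 8\right) = 4 \left(\left(-2\right) 1 + 8\right) = 4 \left(-2 + 8\right) = 4 \cdot 6 = 24$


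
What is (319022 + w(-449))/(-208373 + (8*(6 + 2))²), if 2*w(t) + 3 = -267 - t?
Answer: -638223/408554 ≈ -1.5622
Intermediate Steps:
w(t) = -135 - t/2 (w(t) = -3/2 + (-267 - t)/2 = -3/2 + (-267/2 - t/2) = -135 - t/2)
(319022 + w(-449))/(-208373 + (8*(6 + 2))²) = (319022 + (-135 - ½*(-449)))/(-208373 + (8*(6 + 2))²) = (319022 + (-135 + 449/2))/(-208373 + (8*8)²) = (319022 + 179/2)/(-208373 + 64²) = 638223/(2*(-208373 + 4096)) = (638223/2)/(-204277) = (638223/2)*(-1/204277) = -638223/408554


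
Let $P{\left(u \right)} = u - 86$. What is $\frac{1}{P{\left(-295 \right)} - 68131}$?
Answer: $- \frac{1}{68512} \approx -1.4596 \cdot 10^{-5}$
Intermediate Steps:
$P{\left(u \right)} = -86 + u$
$\frac{1}{P{\left(-295 \right)} - 68131} = \frac{1}{\left(-86 - 295\right) - 68131} = \frac{1}{-381 - 68131} = \frac{1}{-68512} = - \frac{1}{68512}$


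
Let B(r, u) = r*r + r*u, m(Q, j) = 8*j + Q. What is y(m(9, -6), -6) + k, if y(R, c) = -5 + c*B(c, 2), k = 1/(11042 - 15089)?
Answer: -603004/4047 ≈ -149.00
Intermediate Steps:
m(Q, j) = Q + 8*j
B(r, u) = r² + r*u
k = -1/4047 (k = 1/(-4047) = -1/4047 ≈ -0.00024710)
y(R, c) = -5 + c²*(2 + c) (y(R, c) = -5 + c*(c*(c + 2)) = -5 + c*(c*(2 + c)) = -5 + c²*(2 + c))
y(m(9, -6), -6) + k = (-5 + (-6)²*(2 - 6)) - 1/4047 = (-5 + 36*(-4)) - 1/4047 = (-5 - 144) - 1/4047 = -149 - 1/4047 = -603004/4047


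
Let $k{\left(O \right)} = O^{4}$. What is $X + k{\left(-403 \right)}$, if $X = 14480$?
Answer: $26376697761$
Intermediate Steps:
$X + k{\left(-403 \right)} = 14480 + \left(-403\right)^{4} = 14480 + 26376683281 = 26376697761$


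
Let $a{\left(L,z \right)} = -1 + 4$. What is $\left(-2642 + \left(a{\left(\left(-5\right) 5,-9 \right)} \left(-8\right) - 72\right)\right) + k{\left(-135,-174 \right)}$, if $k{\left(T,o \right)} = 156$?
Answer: $-2582$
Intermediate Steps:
$a{\left(L,z \right)} = 3$
$\left(-2642 + \left(a{\left(\left(-5\right) 5,-9 \right)} \left(-8\right) - 72\right)\right) + k{\left(-135,-174 \right)} = \left(-2642 + \left(3 \left(-8\right) - 72\right)\right) + 156 = \left(-2642 - 96\right) + 156 = -2738 + 156 = -2582$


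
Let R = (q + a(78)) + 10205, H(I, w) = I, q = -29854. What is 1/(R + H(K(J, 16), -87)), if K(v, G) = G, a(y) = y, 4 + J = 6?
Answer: -1/19555 ≈ -5.1138e-5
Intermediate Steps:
J = 2 (J = -4 + 6 = 2)
R = -19571 (R = (-29854 + 78) + 10205 = -29776 + 10205 = -19571)
1/(R + H(K(J, 16), -87)) = 1/(-19571 + 16) = 1/(-19555) = -1/19555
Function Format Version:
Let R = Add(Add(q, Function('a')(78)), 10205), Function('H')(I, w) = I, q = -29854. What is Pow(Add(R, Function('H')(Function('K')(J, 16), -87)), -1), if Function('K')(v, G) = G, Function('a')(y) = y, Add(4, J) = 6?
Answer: Rational(-1, 19555) ≈ -5.1138e-5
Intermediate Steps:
J = 2 (J = Add(-4, 6) = 2)
R = -19571 (R = Add(Add(-29854, 78), 10205) = Add(-29776, 10205) = -19571)
Pow(Add(R, Function('H')(Function('K')(J, 16), -87)), -1) = Pow(Add(-19571, 16), -1) = Pow(-19555, -1) = Rational(-1, 19555)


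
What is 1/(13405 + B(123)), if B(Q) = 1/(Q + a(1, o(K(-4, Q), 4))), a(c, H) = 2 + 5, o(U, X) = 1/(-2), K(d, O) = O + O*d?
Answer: 130/1742651 ≈ 7.4599e-5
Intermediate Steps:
o(U, X) = -½
a(c, H) = 7
B(Q) = 1/(7 + Q) (B(Q) = 1/(Q + 7) = 1/(7 + Q))
1/(13405 + B(123)) = 1/(13405 + 1/(7 + 123)) = 1/(13405 + 1/130) = 1/(1742651/130) = 130/1742651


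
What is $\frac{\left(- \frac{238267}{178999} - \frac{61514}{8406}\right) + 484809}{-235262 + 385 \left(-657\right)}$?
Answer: $- \frac{364731204072329}{367294137824979} \approx -0.99302$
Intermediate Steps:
$\frac{\left(- \frac{238267}{178999} - \frac{61514}{8406}\right) + 484809}{-235262 + 385 \left(-657\right)} = \frac{\left(\left(-238267\right) \frac{1}{178999} - \frac{30757}{4203}\right) + 484809}{-235262 - 252945} = \frac{\left(- \frac{238267}{178999} - \frac{30757}{4203}\right) + 484809}{-488207} = \left(- \frac{6506908444}{752332797} + 484809\right) \left(- \frac{1}{488207}\right) = \frac{364731204072329}{752332797} \left(- \frac{1}{488207}\right) = - \frac{364731204072329}{367294137824979}$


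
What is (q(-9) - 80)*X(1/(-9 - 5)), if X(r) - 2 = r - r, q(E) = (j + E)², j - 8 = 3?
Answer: -152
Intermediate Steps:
j = 11 (j = 8 + 3 = 11)
q(E) = (11 + E)²
X(r) = 2 (X(r) = 2 + (r - r) = 2 + 0 = 2)
(q(-9) - 80)*X(1/(-9 - 5)) = ((11 - 9)² - 80)*2 = (2² - 80)*2 = (4 - 80)*2 = -76*2 = -152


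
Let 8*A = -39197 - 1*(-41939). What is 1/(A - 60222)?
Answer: -4/239517 ≈ -1.6700e-5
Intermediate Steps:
A = 1371/4 (A = (-39197 - 1*(-41939))/8 = (-39197 + 41939)/8 = (⅛)*2742 = 1371/4 ≈ 342.75)
1/(A - 60222) = 1/(1371/4 - 60222) = 1/(-239517/4) = -4/239517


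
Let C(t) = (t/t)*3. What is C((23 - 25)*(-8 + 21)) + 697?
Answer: 700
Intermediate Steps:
C(t) = 3 (C(t) = 1*3 = 3)
C((23 - 25)*(-8 + 21)) + 697 = 3 + 697 = 700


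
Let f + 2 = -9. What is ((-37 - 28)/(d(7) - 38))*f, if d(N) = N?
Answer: -715/31 ≈ -23.065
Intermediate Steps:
f = -11 (f = -2 - 9 = -11)
((-37 - 28)/(d(7) - 38))*f = ((-37 - 28)/(7 - 38))*(-11) = -65/(-31)*(-11) = -65*(-1/31)*(-11) = (65/31)*(-11) = -715/31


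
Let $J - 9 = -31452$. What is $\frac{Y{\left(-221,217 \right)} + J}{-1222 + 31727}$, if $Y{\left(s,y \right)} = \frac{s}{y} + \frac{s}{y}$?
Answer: $- \frac{6823573}{6619585} \approx -1.0308$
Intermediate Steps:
$J = -31443$ ($J = 9 - 31452 = -31443$)
$Y{\left(s,y \right)} = \frac{2 s}{y}$
$\frac{Y{\left(-221,217 \right)} + J}{-1222 + 31727} = \frac{2 \left(-221\right) \frac{1}{217} - 31443}{-1222 + 31727} = \frac{2 \left(-221\right) \frac{1}{217} - 31443}{30505} = \left(- \frac{442}{217} - 31443\right) \frac{1}{30505} = \left(- \frac{6823573}{217}\right) \frac{1}{30505} = - \frac{6823573}{6619585}$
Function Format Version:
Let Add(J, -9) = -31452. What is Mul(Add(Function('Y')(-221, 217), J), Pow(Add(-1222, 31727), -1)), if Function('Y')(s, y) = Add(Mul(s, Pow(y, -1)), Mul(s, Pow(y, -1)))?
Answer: Rational(-6823573, 6619585) ≈ -1.0308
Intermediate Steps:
J = -31443 (J = Add(9, -31452) = -31443)
Function('Y')(s, y) = Mul(2, s, Pow(y, -1))
Mul(Add(Function('Y')(-221, 217), J), Pow(Add(-1222, 31727), -1)) = Mul(Add(Mul(2, -221, Pow(217, -1)), -31443), Pow(Add(-1222, 31727), -1)) = Mul(Add(Mul(2, -221, Rational(1, 217)), -31443), Pow(30505, -1)) = Mul(Add(Rational(-442, 217), -31443), Rational(1, 30505)) = Mul(Rational(-6823573, 217), Rational(1, 30505)) = Rational(-6823573, 6619585)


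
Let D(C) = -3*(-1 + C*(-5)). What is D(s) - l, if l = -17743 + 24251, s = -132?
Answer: -8485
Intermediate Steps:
D(C) = 3 + 15*C (D(C) = -3*(-1 - 5*C) = 3 + 15*C)
l = 6508
D(s) - l = (3 + 15*(-132)) - 1*6508 = (3 - 1980) - 6508 = -1977 - 6508 = -8485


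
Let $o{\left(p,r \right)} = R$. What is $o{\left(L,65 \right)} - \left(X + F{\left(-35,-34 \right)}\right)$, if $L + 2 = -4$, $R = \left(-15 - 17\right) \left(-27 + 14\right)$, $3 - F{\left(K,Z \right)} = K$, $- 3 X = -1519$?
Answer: $- \frac{385}{3} \approx -128.33$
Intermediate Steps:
$X = \frac{1519}{3}$ ($X = \left(- \frac{1}{3}\right) \left(-1519\right) = \frac{1519}{3} \approx 506.33$)
$F{\left(K,Z \right)} = 3 - K$
$R = 416$ ($R = \left(-32\right) \left(-13\right) = 416$)
$L = -6$ ($L = -2 - 4 = -6$)
$o{\left(p,r \right)} = 416$
$o{\left(L,65 \right)} - \left(X + F{\left(-35,-34 \right)}\right) = 416 - \left(\frac{1519}{3} + \left(3 - -35\right)\right) = 416 - \left(\frac{1519}{3} + \left(3 + 35\right)\right) = 416 - \left(\frac{1519}{3} + 38\right) = 416 - \frac{1633}{3} = - \frac{385}{3}$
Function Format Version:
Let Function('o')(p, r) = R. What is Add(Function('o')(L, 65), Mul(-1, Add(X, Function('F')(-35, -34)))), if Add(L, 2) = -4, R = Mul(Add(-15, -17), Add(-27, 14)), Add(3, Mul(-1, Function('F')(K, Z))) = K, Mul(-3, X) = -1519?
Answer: Rational(-385, 3) ≈ -128.33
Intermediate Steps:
X = Rational(1519, 3) (X = Mul(Rational(-1, 3), -1519) = Rational(1519, 3) ≈ 506.33)
Function('F')(K, Z) = Add(3, Mul(-1, K))
R = 416 (R = Mul(-32, -13) = 416)
L = -6 (L = Add(-2, -4) = -6)
Function('o')(p, r) = 416
Add(Function('o')(L, 65), Mul(-1, Add(X, Function('F')(-35, -34)))) = Add(416, Mul(-1, Add(Rational(1519, 3), Add(3, Mul(-1, -35))))) = Add(416, Mul(-1, Add(Rational(1519, 3), Add(3, 35)))) = Add(416, Mul(-1, Add(Rational(1519, 3), 38))) = Add(416, Mul(-1, Rational(1633, 3))) = Add(416, Rational(-1633, 3)) = Rational(-385, 3)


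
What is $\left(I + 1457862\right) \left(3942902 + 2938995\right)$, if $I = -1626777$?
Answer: $-1162455631755$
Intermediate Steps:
$\left(I + 1457862\right) \left(3942902 + 2938995\right) = \left(-1626777 + 1457862\right) \left(3942902 + 2938995\right) = \left(-168915\right) 6881897 = -1162455631755$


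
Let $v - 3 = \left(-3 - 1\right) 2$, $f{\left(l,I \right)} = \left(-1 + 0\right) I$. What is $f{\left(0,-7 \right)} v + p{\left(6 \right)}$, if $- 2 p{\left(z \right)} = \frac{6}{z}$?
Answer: $- \frac{71}{2} \approx -35.5$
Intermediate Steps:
$p{\left(z \right)} = - \frac{3}{z}$ ($p{\left(z \right)} = - \frac{6 \frac{1}{z}}{2} = - \frac{3}{z}$)
$f{\left(l,I \right)} = - I$
$v = -5$ ($v = 3 + \left(-3 - 1\right) 2 = 3 - 8 = -5$)
$f{\left(0,-7 \right)} v + p{\left(6 \right)} = \left(-1\right) \left(-7\right) \left(-5\right) - \frac{3}{6} = 7 \left(-5\right) - \frac{1}{2} = -35 - \frac{1}{2} = - \frac{71}{2}$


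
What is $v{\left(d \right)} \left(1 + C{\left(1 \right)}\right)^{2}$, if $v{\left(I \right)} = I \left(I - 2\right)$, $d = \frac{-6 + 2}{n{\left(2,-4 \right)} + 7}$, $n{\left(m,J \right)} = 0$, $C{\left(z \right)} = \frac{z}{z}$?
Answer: $\frac{288}{49} \approx 5.8775$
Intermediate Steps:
$C{\left(z \right)} = 1$
$d = - \frac{4}{7}$ ($d = \frac{-6 + 2}{0 + 7} = - \frac{4}{7} \approx -0.57143$)
$v{\left(I \right)} = I \left(-2 + I\right)$
$v{\left(d \right)} \left(1 + C{\left(1 \right)}\right)^{2} = - \frac{4 \left(-2 - \frac{4}{7}\right)}{7} \left(1 + 1\right)^{2} = \left(- \frac{4}{7}\right) \left(- \frac{18}{7}\right) 2^{2} = \frac{72}{49} \cdot 4 = \frac{288}{49}$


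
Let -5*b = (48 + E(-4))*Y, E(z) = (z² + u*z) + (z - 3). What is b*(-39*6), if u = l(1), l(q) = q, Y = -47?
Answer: -582894/5 ≈ -1.1658e+5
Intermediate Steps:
u = 1
E(z) = -3 + z² + 2*z (E(z) = (z² + 1*z) + (z - 3) = (z² + z) + (-3 + z) = (z + z²) + (-3 + z) = -3 + z² + 2*z)
b = 2491/5 (b = -(48 + (-3 + (-4)² + 2*(-4)))*(-47)/5 = -(48 + (-3 + 16 - 8))*(-47)/5 = -(48 + 5)*(-47)/5 = -53*(-47)/5 = -⅕*(-2491) = 2491/5 ≈ 498.20)
b*(-39*6) = 2491*(-39*6)/5 = (2491/5)*(-234) = -582894/5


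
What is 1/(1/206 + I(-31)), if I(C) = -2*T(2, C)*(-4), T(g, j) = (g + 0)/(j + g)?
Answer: -5974/3267 ≈ -1.8286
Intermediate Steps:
T(g, j) = g/(g + j)
I(C) = 16/(2 + C) (I(C) = -4/(2 + C)*(-4) = 16/(2 + C))
1/(1/206 + I(-31)) = 1/(1/206 + 16/(2 - 31)) = 1/(1/206 + 16/(-29)) = 1/(1/206 + 16*(-1/29)) = 1/(1/206 - 16/29) = 1/(-3267/5974) = -5974/3267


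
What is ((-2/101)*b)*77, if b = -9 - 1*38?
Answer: 7238/101 ≈ 71.663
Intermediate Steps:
b = -47 (b = -9 - 38 = -47)
((-2/101)*b)*77 = (-2/101*(-47))*77 = (-2*1/101*(-47))*77 = -2/101*(-47)*77 = (94/101)*77 = 7238/101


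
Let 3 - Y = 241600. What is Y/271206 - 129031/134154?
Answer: -1872366259/1010649159 ≈ -1.8526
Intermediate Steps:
Y = -241597 (Y = 3 - 1*241600 = 3 - 241600 = -241597)
Y/271206 - 129031/134154 = -241597/271206 - 129031/134154 = -1872366259/1010649159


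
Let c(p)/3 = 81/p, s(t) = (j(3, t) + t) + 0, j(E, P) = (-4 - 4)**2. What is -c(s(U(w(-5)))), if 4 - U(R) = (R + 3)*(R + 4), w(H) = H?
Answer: -81/22 ≈ -3.6818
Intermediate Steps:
j(E, P) = 64 (j(E, P) = (-8)**2 = 64)
U(R) = 4 - (3 + R)*(4 + R) (U(R) = 4 - (R + 3)*(R + 4) = 4 - (3 + R)*(4 + R))
s(t) = 64 + t (s(t) = (64 + t) + 0 = 64 + t)
c(p) = 243/p (c(p) = 3*(81/p) = 243/p)
-c(s(U(w(-5)))) = -243/(64 + (-8 - 1*(-5)**2 - 7*(-5))) = -243/(64 + (-8 - 1*25 + 35)) = -243/(64 + (-8 - 25 + 35)) = -243/(64 + 2) = -243/66 = -1*81/22 = -81/22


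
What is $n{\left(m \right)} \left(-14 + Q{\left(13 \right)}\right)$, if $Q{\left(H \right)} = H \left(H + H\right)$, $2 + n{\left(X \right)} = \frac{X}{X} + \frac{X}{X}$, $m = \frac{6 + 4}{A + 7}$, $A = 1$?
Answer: $0$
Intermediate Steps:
$m = \frac{5}{4}$ ($m = \frac{6 + 4}{1 + 7} = \frac{10}{8} = 10 \cdot \frac{1}{8} = \frac{5}{4} \approx 1.25$)
$n{\left(X \right)} = 0$ ($n{\left(X \right)} = -2 + \left(\frac{X}{X} + \frac{X}{X}\right) = -2 + \left(1 + 1\right) = -2 + 2 = 0$)
$Q{\left(H \right)} = 2 H^{2}$ ($Q{\left(H \right)} = H 2 H = 2 H^{2}$)
$n{\left(m \right)} \left(-14 + Q{\left(13 \right)}\right) = 0 \left(-14 + 2 \cdot 13^{2}\right) = 0 \left(-14 + 2 \cdot 169\right) = 0 \left(-14 + 338\right) = 0 \cdot 324 = 0$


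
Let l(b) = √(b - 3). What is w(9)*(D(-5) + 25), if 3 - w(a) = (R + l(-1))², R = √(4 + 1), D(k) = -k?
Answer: 60 - 120*I*√5 ≈ 60.0 - 268.33*I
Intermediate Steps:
l(b) = √(-3 + b)
R = √5 ≈ 2.2361
w(a) = 3 - (√5 + 2*I)² (w(a) = 3 - (√5 + √(-3 - 1))² = 3 - (√5 + √(-4))² = 3 - (√5 + 2*I)²)
w(9)*(D(-5) + 25) = (2 - 4*I*√5)*(-1*(-5) + 25) = (2 - 4*I*√5)*(5 + 25) = (2 - 4*I*√5)*30 = 60 - 120*I*√5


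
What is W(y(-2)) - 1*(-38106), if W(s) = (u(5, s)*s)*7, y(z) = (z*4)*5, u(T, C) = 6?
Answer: 36426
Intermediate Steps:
y(z) = 20*z (y(z) = (4*z)*5 = 20*z)
W(s) = 42*s (W(s) = (6*s)*7 = 42*s)
W(y(-2)) - 1*(-38106) = 42*(20*(-2)) - 1*(-38106) = 42*(-40) + 38106 = -1680 + 38106 = 36426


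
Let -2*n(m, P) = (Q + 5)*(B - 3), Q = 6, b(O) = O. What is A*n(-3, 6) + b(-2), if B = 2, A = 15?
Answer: 161/2 ≈ 80.500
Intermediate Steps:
n(m, P) = 11/2 (n(m, P) = -(6 + 5)*(2 - 3)/2 = -11*(-1)/2 = -½*(-11) = 11/2)
A*n(-3, 6) + b(-2) = 15*(11/2) - 2 = 165/2 - 2 = 161/2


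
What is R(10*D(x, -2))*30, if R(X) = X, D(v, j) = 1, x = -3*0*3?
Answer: 300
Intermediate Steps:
x = 0 (x = 0*3 = 0)
R(10*D(x, -2))*30 = (10*1)*30 = 10*30 = 300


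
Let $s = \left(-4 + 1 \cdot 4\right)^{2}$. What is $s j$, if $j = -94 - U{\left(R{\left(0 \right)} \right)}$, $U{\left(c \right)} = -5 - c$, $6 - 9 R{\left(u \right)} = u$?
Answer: $0$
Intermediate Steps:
$R{\left(u \right)} = \frac{2}{3} - \frac{u}{9}$
$s = 0$ ($s = \left(-4 + 4\right)^{2} = 0^{2} = 0$)
$j = - \frac{265}{3}$ ($j = -94 - \left(-5 - \left(\frac{2}{3} - 0\right)\right) = -94 - \left(-5 - \left(\frac{2}{3} + 0\right)\right) = -94 - \left(-5 - \frac{2}{3}\right) = -94 - - \frac{17}{3} = -94 + \frac{17}{3} = - \frac{265}{3} \approx -88.333$)
$s j = 0 \left(- \frac{265}{3}\right) = 0$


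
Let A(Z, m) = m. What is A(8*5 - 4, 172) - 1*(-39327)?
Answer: 39499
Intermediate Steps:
A(8*5 - 4, 172) - 1*(-39327) = 172 - 1*(-39327) = 172 + 39327 = 39499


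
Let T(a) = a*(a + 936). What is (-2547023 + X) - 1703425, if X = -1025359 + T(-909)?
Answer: -5300350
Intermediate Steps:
T(a) = a*(936 + a)
X = -1049902 (X = -1025359 - 909*(936 - 909) = -1025359 - 909*27 = -1025359 - 24543 = -1049902)
(-2547023 + X) - 1703425 = (-2547023 - 1049902) - 1703425 = -3596925 - 1703425 = -5300350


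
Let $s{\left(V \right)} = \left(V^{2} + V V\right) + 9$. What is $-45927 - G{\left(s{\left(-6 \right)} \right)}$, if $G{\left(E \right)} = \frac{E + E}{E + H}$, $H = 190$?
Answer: $- \frac{12446379}{271} \approx -45928.0$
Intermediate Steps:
$s{\left(V \right)} = 9 + 2 V^{2}$ ($s{\left(V \right)} = \left(V^{2} + V^{2}\right) + 9 = 2 V^{2} + 9 = 9 + 2 V^{2}$)
$G{\left(E \right)} = \frac{2 E}{190 + E}$ ($G{\left(E \right)} = \frac{E + E}{E + 190} = \frac{2 E}{190 + E}$)
$-45927 - G{\left(s{\left(-6 \right)} \right)} = -45927 - \frac{2 \left(9 + 2 \left(-6\right)^{2}\right)}{190 + \left(9 + 2 \left(-6\right)^{2}\right)} = -45927 - \frac{2 \left(9 + 2 \cdot 36\right)}{190 + \left(9 + 2 \cdot 36\right)} = -45927 - \frac{2 \left(9 + 72\right)}{190 + \left(9 + 72\right)} = -45927 - 2 \cdot 81 \frac{1}{190 + 81} = -45927 - 2 \cdot 81 \cdot \frac{1}{271} = -45927 - \frac{162}{271} = - \frac{12446379}{271}$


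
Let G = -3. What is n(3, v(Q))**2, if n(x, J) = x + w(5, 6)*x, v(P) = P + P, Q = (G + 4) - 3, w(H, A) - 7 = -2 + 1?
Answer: 441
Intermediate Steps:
w(H, A) = 6 (w(H, A) = 7 + (-2 + 1) = 7 - 1 = 6)
Q = -2 (Q = (-3 + 4) - 3 = 1 - 3 = -2)
v(P) = 2*P
n(x, J) = 7*x (n(x, J) = x + 6*x = 7*x)
n(3, v(Q))**2 = (7*3)**2 = 21**2 = 441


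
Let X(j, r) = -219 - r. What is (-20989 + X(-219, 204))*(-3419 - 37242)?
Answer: 870633332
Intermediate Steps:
(-20989 + X(-219, 204))*(-3419 - 37242) = (-20989 + (-219 - 1*204))*(-3419 - 37242) = (-20989 + (-219 - 204))*(-40661) = (-20989 - 423)*(-40661) = -21412*(-40661) = 870633332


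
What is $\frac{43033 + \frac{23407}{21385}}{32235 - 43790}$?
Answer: $- \frac{920284112}{247103675} \approx -3.7243$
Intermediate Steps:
$\frac{43033 + \frac{23407}{21385}}{32235 - 43790} = \frac{43033 + 23407 \cdot \frac{1}{21385}}{-11555} = \left(43033 + \frac{23407}{21385}\right) \left(- \frac{1}{11555}\right) = \frac{920284112}{21385} \left(- \frac{1}{11555}\right) = - \frac{920284112}{247103675}$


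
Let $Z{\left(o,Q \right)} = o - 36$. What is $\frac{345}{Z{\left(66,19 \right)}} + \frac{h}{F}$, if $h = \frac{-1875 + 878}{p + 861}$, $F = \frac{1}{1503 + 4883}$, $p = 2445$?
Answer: $- \frac{6328823}{3306} \approx -1914.3$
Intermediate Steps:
$F = \frac{1}{6386} \approx 0.00015659$
$Z{\left(o,Q \right)} = -36 + o$ ($Z{\left(o,Q \right)} = o - 36 = -36 + o$)
$h = - \frac{997}{3306}$ ($h = \frac{-1875 + 878}{2445 + 861} = - \frac{997}{3306} \approx -0.30157$)
$\frac{345}{Z{\left(66,19 \right)}} + \frac{h}{F} = \frac{345}{-36 + 66} - \frac{997 \frac{1}{\frac{1}{6386}}}{3306} = \frac{345}{30} - \frac{3183421}{1653} = 345 \cdot \frac{1}{30} - \frac{3183421}{1653} = \frac{23}{2} - \frac{3183421}{1653} = - \frac{6328823}{3306}$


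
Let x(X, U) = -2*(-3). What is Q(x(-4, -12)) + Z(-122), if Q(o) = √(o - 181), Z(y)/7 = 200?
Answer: 1400 + 5*I*√7 ≈ 1400.0 + 13.229*I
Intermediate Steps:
x(X, U) = 6
Z(y) = 1400 (Z(y) = 7*200 = 1400)
Q(o) = √(-181 + o)
Q(x(-4, -12)) + Z(-122) = √(-181 + 6) + 1400 = √(-175) + 1400 = 5*I*√7 + 1400 = 1400 + 5*I*√7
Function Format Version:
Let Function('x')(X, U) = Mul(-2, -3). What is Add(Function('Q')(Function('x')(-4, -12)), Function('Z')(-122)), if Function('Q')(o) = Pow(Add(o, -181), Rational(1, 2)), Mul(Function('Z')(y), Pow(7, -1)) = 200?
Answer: Add(1400, Mul(5, I, Pow(7, Rational(1, 2)))) ≈ Add(1400.0, Mul(13.229, I))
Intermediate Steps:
Function('x')(X, U) = 6
Function('Z')(y) = 1400 (Function('Z')(y) = Mul(7, 200) = 1400)
Function('Q')(o) = Pow(Add(-181, o), Rational(1, 2))
Add(Function('Q')(Function('x')(-4, -12)), Function('Z')(-122)) = Add(Pow(Add(-181, 6), Rational(1, 2)), 1400) = Add(Pow(-175, Rational(1, 2)), 1400) = Add(Mul(5, I, Pow(7, Rational(1, 2))), 1400) = Add(1400, Mul(5, I, Pow(7, Rational(1, 2))))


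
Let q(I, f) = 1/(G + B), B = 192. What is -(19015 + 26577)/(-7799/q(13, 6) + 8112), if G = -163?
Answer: 45592/218059 ≈ 0.20908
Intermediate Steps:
q(I, f) = 1/29 (q(I, f) = 1/(-163 + 192) = 1/29)
-(19015 + 26577)/(-7799/q(13, 6) + 8112) = -(19015 + 26577)/(-7799/1/29 + 8112) = -45592/(-7799*29 + 8112) = -45592/(-226171 + 8112) = -45592/(-218059) = -45592*(-1)/218059 = -1*(-45592/218059) = 45592/218059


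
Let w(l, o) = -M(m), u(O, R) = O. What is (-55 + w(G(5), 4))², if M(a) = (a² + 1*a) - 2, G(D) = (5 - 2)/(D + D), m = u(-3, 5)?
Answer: 3481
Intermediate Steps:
m = -3
G(D) = 3/(2*D) (G(D) = 3/((2*D)) = 3*(1/(2*D)) = 3/(2*D))
M(a) = -2 + a + a² (M(a) = (a² + a) - 2 = (a + a²) - 2 = -2 + a + a²)
w(l, o) = -4 (w(l, o) = -(-2 - 3 + (-3)²) = -(-2 - 3 + 9) = -1*4 = -4)
(-55 + w(G(5), 4))² = (-55 - 4)² = (-59)² = 3481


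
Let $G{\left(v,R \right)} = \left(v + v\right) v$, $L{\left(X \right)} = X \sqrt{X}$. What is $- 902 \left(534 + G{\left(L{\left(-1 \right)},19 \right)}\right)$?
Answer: $-479864$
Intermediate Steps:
$L{\left(X \right)} = X^{\frac{3}{2}}$
$G{\left(v,R \right)} = 2 v^{2}$ ($G{\left(v,R \right)} = 2 v v = 2 v^{2}$)
$- 902 \left(534 + G{\left(L{\left(-1 \right)},19 \right)}\right) = - 902 \left(534 + 2 \left(\left(-1\right)^{\frac{3}{2}}\right)^{2}\right) = - 902 \left(534 + 2 \left(- i\right)^{2}\right) = - 902 \left(534 + 2 \left(-1\right)\right) = - 902 \left(534 - 2\right) = \left(-902\right) 532 = -479864$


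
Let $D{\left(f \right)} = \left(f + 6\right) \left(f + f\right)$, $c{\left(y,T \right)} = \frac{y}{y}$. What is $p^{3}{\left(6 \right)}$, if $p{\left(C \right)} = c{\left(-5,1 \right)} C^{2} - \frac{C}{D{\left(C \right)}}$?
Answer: $\frac{642735647}{13824} \approx 46494.0$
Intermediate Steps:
$c{\left(y,T \right)} = 1$
$D{\left(f \right)} = 2 f \left(6 + f\right)$ ($D{\left(f \right)} = \left(6 + f\right) 2 f = 2 f \left(6 + f\right)$)
$p{\left(C \right)} = C^{2} - \frac{1}{2 \left(6 + C\right)}$ ($p{\left(C \right)} = 1 C^{2} - \frac{C}{2 C \left(6 + C\right)} = C^{2} - C \frac{1}{2 C \left(6 + C\right)} = C^{2} - \frac{1}{2 \left(6 + C\right)}$)
$p^{3}{\left(6 \right)} = \left(\frac{-1 + 2 \cdot 6^{2} \left(6 + 6\right)}{2 \left(6 + 6\right)}\right)^{3} = \left(\frac{-1 + 2 \cdot 36 \cdot 12}{2 \cdot 12}\right)^{3} = \left(\frac{1}{2} \cdot \frac{1}{12} \left(-1 + 864\right)\right)^{3} = \left(\frac{1}{2} \cdot \frac{1}{12} \cdot 863\right)^{3} = \left(\frac{863}{24}\right)^{3} = \frac{642735647}{13824}$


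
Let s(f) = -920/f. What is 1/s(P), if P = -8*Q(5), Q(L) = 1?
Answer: 1/115 ≈ 0.0086956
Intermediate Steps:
P = -8 (P = -8*1 = -8)
1/s(P) = 1/(-920/(-8)) = 1/(-920*(-1/8)) = 1/115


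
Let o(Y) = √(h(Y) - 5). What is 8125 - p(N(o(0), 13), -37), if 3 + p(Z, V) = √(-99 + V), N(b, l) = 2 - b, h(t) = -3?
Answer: 8128 - 2*I*√34 ≈ 8128.0 - 11.662*I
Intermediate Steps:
o(Y) = 2*I*√2 (o(Y) = √(-3 - 5) = √(-8) = 2*I*√2)
p(Z, V) = -3 + √(-99 + V)
8125 - p(N(o(0), 13), -37) = 8125 - (-3 + √(-99 - 37)) = 8125 - (-3 + √(-136)) = 8125 - (-3 + 2*I*√34) = 8125 + (3 - 2*I*√34) = 8128 - 2*I*√34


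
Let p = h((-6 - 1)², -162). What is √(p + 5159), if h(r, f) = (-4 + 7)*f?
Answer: √4673 ≈ 68.359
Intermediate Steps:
h(r, f) = 3*f
p = -486 (p = 3*(-162) = -486)
√(p + 5159) = √(-486 + 5159) = √4673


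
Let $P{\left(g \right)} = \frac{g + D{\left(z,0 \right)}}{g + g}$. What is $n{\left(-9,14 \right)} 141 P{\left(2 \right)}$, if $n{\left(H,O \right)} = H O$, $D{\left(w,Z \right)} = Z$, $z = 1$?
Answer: $-8883$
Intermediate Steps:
$P{\left(g \right)} = \frac{1}{2}$ ($P{\left(g \right)} = \frac{g + 0}{g + g} = \frac{g}{2 g} = g \frac{1}{2 g} = \frac{1}{2}$)
$n{\left(-9,14 \right)} 141 P{\left(2 \right)} = \left(-9\right) 14 \cdot 141 \cdot \frac{1}{2} = \left(-126\right) 141 \cdot \frac{1}{2} = \left(-17766\right) \frac{1}{2} = -8883$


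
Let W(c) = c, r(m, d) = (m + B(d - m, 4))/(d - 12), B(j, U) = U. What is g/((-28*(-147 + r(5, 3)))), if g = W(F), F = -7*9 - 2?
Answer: -65/4144 ≈ -0.015685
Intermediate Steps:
r(m, d) = (4 + m)/(-12 + d) (r(m, d) = (m + 4)/(d - 12) = (4 + m)/(-12 + d))
F = -65 (F = -63 - 2 = -65)
g = -65
g/((-28*(-147 + r(5, 3)))) = -65*(-1/(28*(-147 + (4 + 5)/(-12 + 3)))) = -65*(-1/(28*(-147 + 9/(-9)))) = -65*(-1/(28*(-147 - 1/9*9))) = -65*(-1/(28*(-147 - 1))) = -65/((-28*(-148))) = -65/4144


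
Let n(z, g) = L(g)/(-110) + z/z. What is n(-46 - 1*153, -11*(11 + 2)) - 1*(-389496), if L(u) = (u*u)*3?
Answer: 3889393/10 ≈ 3.8894e+5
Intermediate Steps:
L(u) = 3*u² (L(u) = u²*3 = 3*u²)
n(z, g) = 1 - 3*g²/110 (n(z, g) = (3*g²)/(-110) + z/z = (3*g²)*(-1/110) + 1 = -3*g²/110 + 1 = 1 - 3*g²/110)
n(-46 - 1*153, -11*(11 + 2)) - 1*(-389496) = (1 - 3*121*(11 + 2)²/110) - 1*(-389496) = (1 - 3*(-11*13)²/110) + 389496 = (1 - 3/110*(-143)²) + 389496 = (1 - 3/110*20449) + 389496 = (1 - 5577/10) + 389496 = -5567/10 + 389496 = 3889393/10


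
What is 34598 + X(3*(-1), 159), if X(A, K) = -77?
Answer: 34521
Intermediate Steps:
34598 + X(3*(-1), 159) = 34598 - 77 = 34521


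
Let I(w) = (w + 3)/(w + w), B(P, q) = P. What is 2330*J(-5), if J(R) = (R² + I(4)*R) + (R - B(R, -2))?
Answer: 192225/4 ≈ 48056.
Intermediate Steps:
I(w) = (3 + w)/(2*w) (I(w) = (3 + w)/((2*w)) = (3 + w)*(1/(2*w)) = (3 + w)/(2*w))
J(R) = R² + 7*R/8 (J(R) = (R² + ((½)*(3 + 4)/4)*R) + (R - R) = (R² + ((½)*(¼)*7)*R) + 0 = (R² + 7*R/8) + 0 = R² + 7*R/8)
2330*J(-5) = 2330*((⅛)*(-5)*(7 + 8*(-5))) = 2330*((⅛)*(-5)*(7 - 40)) = 2330*((⅛)*(-5)*(-33)) = 2330*(165/8) = 192225/4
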